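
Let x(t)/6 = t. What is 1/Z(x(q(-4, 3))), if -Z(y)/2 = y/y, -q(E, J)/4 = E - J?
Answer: -1/2 ≈ -0.50000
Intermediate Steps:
q(E, J) = -4*E + 4*J (q(E, J) = -4*(E - J) = -4*E + 4*J)
x(t) = 6*t
Z(y) = -2 (Z(y) = -2*y/y = -2*1 = -2)
1/Z(x(q(-4, 3))) = 1/(-2) = -1/2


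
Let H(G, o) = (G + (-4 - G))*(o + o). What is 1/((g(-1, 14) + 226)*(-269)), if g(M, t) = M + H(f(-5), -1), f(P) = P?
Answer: -1/62677 ≈ -1.5955e-5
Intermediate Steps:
H(G, o) = -8*o
g(M, t) = 8 + M (g(M, t) = M - 8*(-1) = M + 8 = 8 + M)
1/((g(-1, 14) + 226)*(-269)) = 1/(((8 - 1) + 226)*(-269)) = 1/((7 + 226)*(-269)) = 1/(233*(-269)) = 1/(-62677) = -1/62677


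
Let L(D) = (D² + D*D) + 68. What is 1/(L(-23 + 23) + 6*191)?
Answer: 1/1214 ≈ 0.00082372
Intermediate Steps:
L(D) = 68 + 2*D² (L(D) = (D² + D²) + 68 = 2*D² + 68 = 68 + 2*D²)
1/(L(-23 + 23) + 6*191) = 1/((68 + 2*(-23 + 23)²) + 6*191) = 1/((68 + 2*0²) + 1146) = 1/((68 + 2*0) + 1146) = 1/((68 + 0) + 1146) = 1/(68 + 1146) = 1/1214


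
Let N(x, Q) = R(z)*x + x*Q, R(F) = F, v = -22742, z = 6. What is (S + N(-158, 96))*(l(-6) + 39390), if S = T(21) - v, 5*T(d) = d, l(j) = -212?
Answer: 1298789878/5 ≈ 2.5976e+8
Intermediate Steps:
T(d) = d/5
N(x, Q) = 6*x + Q*x (N(x, Q) = 6*x + x*Q = 6*x + Q*x)
S = 113731/5 (S = (⅕)*21 - 1*(-22742) = 21/5 + 22742 = 113731/5 ≈ 22746.)
(S + N(-158, 96))*(l(-6) + 39390) = (113731/5 - 158*(6 + 96))*(-212 + 39390) = (113731/5 - 158*102)*39178 = (113731/5 - 16116)*39178 = (33151/5)*39178 = 1298789878/5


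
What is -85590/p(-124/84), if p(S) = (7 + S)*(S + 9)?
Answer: -18872595/9164 ≈ -2059.4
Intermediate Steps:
p(S) = (7 + S)*(9 + S)
-85590/p(-124/84) = -85590/(63 + (-124/84)**2 + 16*(-124/84)) = -85590/(63 + (-124*1/84)**2 + 16*(-124*1/84)) = -85590/(63 + (-31/21)**2 + 16*(-31/21)) = -85590/(63 + 961/441 - 496/21) = -85590/18328/441 = -85590*441/18328 = -18872595/9164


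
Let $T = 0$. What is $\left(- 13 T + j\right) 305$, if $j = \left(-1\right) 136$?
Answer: $-41480$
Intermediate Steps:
$j = -136$
$\left(- 13 T + j\right) 305 = \left(\left(-13\right) 0 - 136\right) 305 = \left(0 - 136\right) 305 = \left(-136\right) 305 = -41480$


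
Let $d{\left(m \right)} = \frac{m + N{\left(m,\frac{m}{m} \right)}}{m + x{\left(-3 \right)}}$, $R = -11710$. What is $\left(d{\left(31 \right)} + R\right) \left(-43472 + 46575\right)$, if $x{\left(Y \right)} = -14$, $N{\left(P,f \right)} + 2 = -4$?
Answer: $- \frac{617636635}{17} \approx -3.6332 \cdot 10^{7}$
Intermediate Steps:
$N{\left(P,f \right)} = -6$ ($N{\left(P,f \right)} = -2 - 4 = -6$)
$d{\left(m \right)} = \frac{-6 + m}{-14 + m}$ ($d{\left(m \right)} = \frac{m - 6}{m - 14} = \frac{-6 + m}{-14 + m}$)
$\left(d{\left(31 \right)} + R\right) \left(-43472 + 46575\right) = \left(\frac{-6 + 31}{-14 + 31} - 11710\right) \left(-43472 + 46575\right) = \left(\frac{1}{17} \cdot 25 - 11710\right) 3103 = \left(\frac{25}{17} - 11710\right) 3103 = \left(- \frac{199045}{17}\right) 3103 = - \frac{617636635}{17}$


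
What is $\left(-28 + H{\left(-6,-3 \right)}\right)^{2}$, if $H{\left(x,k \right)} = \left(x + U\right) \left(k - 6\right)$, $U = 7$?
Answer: $1369$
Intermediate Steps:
$H{\left(x,k \right)} = \left(-6 + k\right) \left(7 + x\right)$ ($H{\left(x,k \right)} = \left(x + 7\right) \left(k - 6\right) = \left(7 + x\right) \left(-6 + k\right) = \left(-6 + k\right) \left(7 + x\right)$)
$\left(-28 + H{\left(-6,-3 \right)}\right)^{2} = \left(-28 - 9\right)^{2} = \left(-37\right)^{2} = 1369$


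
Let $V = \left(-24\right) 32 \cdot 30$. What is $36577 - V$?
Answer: $59617$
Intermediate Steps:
$V = -23040$ ($V = \left(-768\right) 30 = -23040$)
$36577 - V = 36577 - -23040 = 36577 + 23040 = 59617$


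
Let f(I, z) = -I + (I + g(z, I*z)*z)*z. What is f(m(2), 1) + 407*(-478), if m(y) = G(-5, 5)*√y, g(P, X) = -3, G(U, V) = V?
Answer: -194549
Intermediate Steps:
m(y) = 5*√y
f(I, z) = -I + z*(I - 3*z) (f(I, z) = -I + (I - 3*z)*z = -I + z*(I - 3*z))
f(m(2), 1) + 407*(-478) = (-5*√2 - 3*1² + (5*√2)*1) + 407*(-478) = (-5*√2 - 3*1 + 5*√2) - 194546 = (-5*√2 - 3 + 5*√2) - 194546 = -3 - 194546 = -194549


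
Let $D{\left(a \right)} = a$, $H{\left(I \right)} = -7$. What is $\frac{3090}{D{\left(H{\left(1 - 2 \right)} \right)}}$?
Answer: $- \frac{3090}{7} \approx -441.43$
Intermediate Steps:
$\frac{3090}{D{\left(H{\left(1 - 2 \right)} \right)}} = \frac{3090}{-7} = 3090 \left(- \frac{1}{7}\right) = - \frac{3090}{7}$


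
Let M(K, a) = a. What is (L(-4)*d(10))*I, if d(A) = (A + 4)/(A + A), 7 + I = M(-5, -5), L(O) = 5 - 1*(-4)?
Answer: -378/5 ≈ -75.600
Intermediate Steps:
L(O) = 9 (L(O) = 5 + 4 = 9)
I = -12 (I = -7 - 5 = -12)
d(A) = (4 + A)/(2*A) (d(A) = (4 + A)/((2*A)) = (4 + A)*(1/(2*A)) = (4 + A)/(2*A))
(L(-4)*d(10))*I = (9*((½)*(4 + 10)/10))*(-12) = (9*((½)*(⅒)*14))*(-12) = (9*(7/10))*(-12) = (63/10)*(-12) = -378/5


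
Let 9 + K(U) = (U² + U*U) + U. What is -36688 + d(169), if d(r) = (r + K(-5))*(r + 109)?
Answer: 20302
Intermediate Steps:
K(U) = -9 + U + 2*U² (K(U) = -9 + ((U² + U*U) + U) = -9 + ((U² + U²) + U) = -9 + (2*U² + U) = -9 + (U + 2*U²) = -9 + U + 2*U²)
d(r) = (36 + r)*(109 + r) (d(r) = (r + (-9 - 5 + 2*(-5)²))*(r + 109) = (r + (-9 - 5 + 2*25))*(109 + r) = (r + (-9 - 5 + 50))*(109 + r) = (r + 36)*(109 + r) = (36 + r)*(109 + r))
-36688 + d(169) = -36688 + (3924 + 169² + 145*169) = -36688 + (3924 + 28561 + 24505) = -36688 + 56990 = 20302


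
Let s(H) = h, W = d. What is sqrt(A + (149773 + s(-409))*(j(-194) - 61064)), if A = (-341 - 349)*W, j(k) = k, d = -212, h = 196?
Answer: I*sqrt(9186654722) ≈ 95847.0*I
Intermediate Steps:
W = -212
s(H) = 196
A = 146280 (A = (-341 - 349)*(-212) = -690*(-212) = 146280)
sqrt(A + (149773 + s(-409))*(j(-194) - 61064)) = sqrt(146280 + (149773 + 196)*(-194 - 61064)) = sqrt(146280 + 149969*(-61258)) = sqrt(146280 - 9186801002) = sqrt(-9186654722) = I*sqrt(9186654722)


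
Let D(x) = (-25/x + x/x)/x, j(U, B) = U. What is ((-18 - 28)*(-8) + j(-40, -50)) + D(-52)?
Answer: 886835/2704 ≈ 327.97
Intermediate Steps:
D(x) = (1 - 25/x)/x (D(x) = (-25/x + 1)/x = (1 - 25/x)/x)
((-18 - 28)*(-8) + j(-40, -50)) + D(-52) = ((-18 - 28)*(-8) - 40) + (-25 - 52)/(-52)² = (-46*(-8) - 40) + (1/2704)*(-77) = (368 - 40) - 77/2704 = 328 - 77/2704 = 886835/2704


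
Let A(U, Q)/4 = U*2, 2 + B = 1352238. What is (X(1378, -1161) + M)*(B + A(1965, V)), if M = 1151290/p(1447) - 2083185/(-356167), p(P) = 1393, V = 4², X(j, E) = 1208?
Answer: 11636721923195892/4169249 ≈ 2.7911e+9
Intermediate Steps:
V = 16
B = 1352236 (B = -2 + 1352238 = 1352236)
A(U, Q) = 8*U (A(U, Q) = 4*(U*2) = 4*(2*U) = 8*U)
M = 58993340305/70877233 (M = 1151290/1393 - 2083185/(-356167) = 1151290*(1/1393) - 2083185*(-1/356167) = 164470/199 + 2083185/356167 = 58993340305/70877233 ≈ 832.33)
(X(1378, -1161) + M)*(B + A(1965, V)) = (1208 + 58993340305/70877233)*(1352236 + 8*1965) = 144613037769*(1352236 + 15720)/70877233 = (144613037769/70877233)*1367956 = 11636721923195892/4169249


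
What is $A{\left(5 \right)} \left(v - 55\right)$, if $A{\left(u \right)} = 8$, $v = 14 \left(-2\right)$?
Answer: $-664$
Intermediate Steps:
$v = -28$
$A{\left(5 \right)} \left(v - 55\right) = 8 \left(-28 - 55\right) = 8 \left(-83\right) = -664$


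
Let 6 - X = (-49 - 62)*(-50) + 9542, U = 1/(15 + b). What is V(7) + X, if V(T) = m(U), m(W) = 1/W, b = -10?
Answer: -15081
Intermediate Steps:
U = ⅕ (U = 1/(15 - 10) = 1/5 = ⅕ ≈ 0.20000)
V(T) = 5 (V(T) = 1/(⅕) = 5)
X = -15086 (X = 6 - ((-49 - 62)*(-50) + 9542) = 6 - (-111*(-50) + 9542) = 6 - (5550 + 9542) = 6 - 1*15092 = 6 - 15092 = -15086)
V(7) + X = 5 - 15086 = -15081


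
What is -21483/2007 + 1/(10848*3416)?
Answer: -88454504993/8263659264 ≈ -10.704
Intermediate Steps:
-21483/2007 + 1/(10848*3416) = -21483*1/2007 + (1/10848)*(1/3416) = -2387/223 + 1/37056768 = -88454504993/8263659264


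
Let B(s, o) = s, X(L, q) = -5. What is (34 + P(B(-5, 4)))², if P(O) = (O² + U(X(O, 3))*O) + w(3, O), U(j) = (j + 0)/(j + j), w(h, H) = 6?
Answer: 15625/4 ≈ 3906.3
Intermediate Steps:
U(j) = ½ (U(j) = j/((2*j)) = j*(1/(2*j)) = ½)
P(O) = 6 + O² + O/2 (P(O) = (O² + O/2) + 6 = 6 + O² + O/2)
(34 + P(B(-5, 4)))² = (34 + (6 + (-5)² + (½)*(-5)))² = (34 + (6 + 25 - 5/2))² = (34 + 57/2)² = (125/2)² = 15625/4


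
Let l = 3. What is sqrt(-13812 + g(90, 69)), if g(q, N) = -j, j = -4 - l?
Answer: I*sqrt(13805) ≈ 117.49*I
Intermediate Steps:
j = -7 (j = -4 - 1*3 = -4 - 3 = -7)
g(q, N) = 7 (g(q, N) = -1*(-7) = 7)
sqrt(-13812 + g(90, 69)) = sqrt(-13812 + 7) = sqrt(-13805) = I*sqrt(13805)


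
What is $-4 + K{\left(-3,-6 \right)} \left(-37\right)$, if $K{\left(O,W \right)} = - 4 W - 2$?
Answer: $-818$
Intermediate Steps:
$K{\left(O,W \right)} = -2 - 4 W$
$-4 + K{\left(-3,-6 \right)} \left(-37\right) = -4 + \left(-2 - -24\right) \left(-37\right) = -4 + \left(-2 + 24\right) \left(-37\right) = -4 + 22 \left(-37\right) = -4 - 814 = -818$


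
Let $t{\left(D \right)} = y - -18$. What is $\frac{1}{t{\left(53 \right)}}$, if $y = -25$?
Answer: $- \frac{1}{7} \approx -0.14286$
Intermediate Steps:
$t{\left(D \right)} = -7$ ($t{\left(D \right)} = -25 - -18 = -25 + 18 = -7$)
$\frac{1}{t{\left(53 \right)}} = \frac{1}{-7} = - \frac{1}{7}$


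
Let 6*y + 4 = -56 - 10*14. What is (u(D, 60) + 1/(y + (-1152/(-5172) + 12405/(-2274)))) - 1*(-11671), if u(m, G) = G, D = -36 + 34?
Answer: 443407956187/37798051 ≈ 11731.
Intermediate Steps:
y = -100/3 (y = -⅔ + (-56 - 10*14)/6 = -⅔ + (-56 - 140)/6 = -⅔ + (⅙)*(-196) = -⅔ - 98/3 = -100/3 ≈ -33.333)
D = -2
(u(D, 60) + 1/(y + (-1152/(-5172) + 12405/(-2274)))) - 1*(-11671) = (60 + 1/(-100/3 + (-1152/(-5172) + 12405/(-2274)))) - 1*(-11671) = (60 + 1/(-100/3 + (-1152*(-1/5172) + 12405*(-1/2274)))) + 11671 = (60 + 1/(-100/3 + (96/431 - 4135/758))) + 11671 = (60 + 1/(-100/3 - 1709417/326698)) + 11671 = (60 + 1/(-37798051/980094)) + 11671 = (60 - 980094/37798051) + 11671 = 2266902966/37798051 + 11671 = 443407956187/37798051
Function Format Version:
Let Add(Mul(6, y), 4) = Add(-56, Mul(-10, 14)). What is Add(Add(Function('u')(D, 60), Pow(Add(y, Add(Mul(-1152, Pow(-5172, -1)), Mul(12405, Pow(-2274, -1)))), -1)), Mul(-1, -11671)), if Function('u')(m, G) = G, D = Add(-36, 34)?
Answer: Rational(443407956187, 37798051) ≈ 11731.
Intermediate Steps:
y = Rational(-100, 3) (y = Add(Rational(-2, 3), Mul(Rational(1, 6), Add(-56, Mul(-10, 14)))) = Add(Rational(-2, 3), Mul(Rational(1, 6), Add(-56, -140))) = Add(Rational(-2, 3), Mul(Rational(1, 6), -196)) = Add(Rational(-2, 3), Rational(-98, 3)) = Rational(-100, 3) ≈ -33.333)
D = -2
Add(Add(Function('u')(D, 60), Pow(Add(y, Add(Mul(-1152, Pow(-5172, -1)), Mul(12405, Pow(-2274, -1)))), -1)), Mul(-1, -11671)) = Add(Add(60, Pow(Add(Rational(-100, 3), Add(Mul(-1152, Pow(-5172, -1)), Mul(12405, Pow(-2274, -1)))), -1)), Mul(-1, -11671)) = Add(Add(60, Pow(Add(Rational(-100, 3), Add(Mul(-1152, Rational(-1, 5172)), Mul(12405, Rational(-1, 2274)))), -1)), 11671) = Add(Add(60, Pow(Add(Rational(-100, 3), Add(Rational(96, 431), Rational(-4135, 758))), -1)), 11671) = Add(Add(60, Pow(Add(Rational(-100, 3), Rational(-1709417, 326698)), -1)), 11671) = Add(Add(60, Pow(Rational(-37798051, 980094), -1)), 11671) = Add(Add(60, Rational(-980094, 37798051)), 11671) = Add(Rational(2266902966, 37798051), 11671) = Rational(443407956187, 37798051)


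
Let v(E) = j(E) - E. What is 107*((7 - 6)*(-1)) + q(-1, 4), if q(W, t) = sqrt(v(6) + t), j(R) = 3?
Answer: -106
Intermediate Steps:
v(E) = 3 - E
q(W, t) = sqrt(-3 + t) (q(W, t) = sqrt((3 - 1*6) + t) = sqrt((3 - 6) + t) = sqrt(-3 + t))
107*((7 - 6)*(-1)) + q(-1, 4) = 107*((7 - 6)*(-1)) + sqrt(-3 + 4) = 107*(1*(-1)) + sqrt(1) = 107*(-1) + 1 = -107 + 1 = -106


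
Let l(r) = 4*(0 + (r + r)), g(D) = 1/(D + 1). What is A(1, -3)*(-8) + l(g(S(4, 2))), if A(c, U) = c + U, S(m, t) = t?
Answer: 56/3 ≈ 18.667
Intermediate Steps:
A(c, U) = U + c
g(D) = 1/(1 + D)
l(r) = 8*r (l(r) = 4*(0 + 2*r) = 4*(2*r) = 8*r)
A(1, -3)*(-8) + l(g(S(4, 2))) = (-3 + 1)*(-8) + 8/(1 + 2) = -2*(-8) + 8/3 = 16 + 8*(⅓) = 16 + 8/3 = 56/3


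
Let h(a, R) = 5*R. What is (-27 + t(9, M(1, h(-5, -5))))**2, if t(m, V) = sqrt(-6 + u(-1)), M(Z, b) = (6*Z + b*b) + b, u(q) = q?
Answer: (27 - I*sqrt(7))**2 ≈ 722.0 - 142.87*I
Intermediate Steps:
M(Z, b) = b + b**2 + 6*Z (M(Z, b) = (6*Z + b**2) + b = (b**2 + 6*Z) + b = b + b**2 + 6*Z)
t(m, V) = I*sqrt(7) (t(m, V) = sqrt(-6 - 1) = sqrt(-7) = I*sqrt(7))
(-27 + t(9, M(1, h(-5, -5))))**2 = (-27 + I*sqrt(7))**2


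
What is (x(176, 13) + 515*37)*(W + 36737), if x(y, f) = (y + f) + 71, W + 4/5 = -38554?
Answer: -35110807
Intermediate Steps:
W = -192774/5 (W = -⅘ - 38554 = -192774/5 ≈ -38555.)
x(y, f) = 71 + f + y (x(y, f) = (f + y) + 71 = 71 + f + y)
(x(176, 13) + 515*37)*(W + 36737) = ((71 + 13 + 176) + 515*37)*(-192774/5 + 36737) = (260 + 19055)*(-9089/5) = 19315*(-9089/5) = -35110807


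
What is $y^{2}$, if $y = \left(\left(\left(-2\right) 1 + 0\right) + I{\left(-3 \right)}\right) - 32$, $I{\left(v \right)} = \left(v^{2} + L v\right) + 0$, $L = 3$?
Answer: $1156$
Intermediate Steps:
$I{\left(v \right)} = v^{2} + 3 v$ ($I{\left(v \right)} = \left(v^{2} + 3 v\right) + 0 = v^{2} + 3 v$)
$y = -34$ ($y = \left(\left(\left(-2\right) 1 + 0\right) - 3 \left(3 - 3\right)\right) - 32 = \left(\left(-2 + 0\right) - 0\right) - 32 = \left(-2 + 0\right) - 32 = -2 - 32 = -34$)
$y^{2} = \left(-34\right)^{2} = 1156$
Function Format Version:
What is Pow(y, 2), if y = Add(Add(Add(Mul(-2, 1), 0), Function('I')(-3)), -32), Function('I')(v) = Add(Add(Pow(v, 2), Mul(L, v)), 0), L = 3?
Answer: 1156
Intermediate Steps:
Function('I')(v) = Add(Pow(v, 2), Mul(3, v)) (Function('I')(v) = Add(Add(Pow(v, 2), Mul(3, v)), 0) = Add(Pow(v, 2), Mul(3, v)))
y = -34 (y = Add(Add(Add(Mul(-2, 1), 0), Mul(-3, Add(3, -3))), -32) = Add(Add(Add(-2, 0), Mul(-3, 0)), -32) = Add(Add(-2, 0), -32) = Add(-2, -32) = -34)
Pow(y, 2) = Pow(-34, 2) = 1156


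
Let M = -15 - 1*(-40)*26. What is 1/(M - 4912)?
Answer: -1/3887 ≈ -0.00025727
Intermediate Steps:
M = 1025 (M = -15 + 40*26 = -15 + 1040 = 1025)
1/(M - 4912) = 1/(1025 - 4912) = 1/(-3887) = -1/3887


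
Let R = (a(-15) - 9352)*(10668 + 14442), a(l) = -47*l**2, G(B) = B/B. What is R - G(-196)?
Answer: -500366971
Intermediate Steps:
G(B) = 1
R = -500366970 (R = (-47*(-15)**2 - 9352)*(10668 + 14442) = (-47*225 - 9352)*25110 = (-10575 - 9352)*25110 = -19927*25110 = -500366970)
R - G(-196) = -500366970 - 1*1 = -500366970 - 1 = -500366971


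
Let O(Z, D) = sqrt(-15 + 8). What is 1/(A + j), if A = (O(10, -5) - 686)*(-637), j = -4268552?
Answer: I/(-3831570*I + 637*sqrt(7)) ≈ -2.6099e-7 + 1.148e-10*I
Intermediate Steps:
O(Z, D) = I*sqrt(7) (O(Z, D) = sqrt(-7) = I*sqrt(7))
A = 436982 - 637*I*sqrt(7) (A = (I*sqrt(7) - 686)*(-637) = (-686 + I*sqrt(7))*(-637) = 436982 - 637*I*sqrt(7) ≈ 4.3698e+5 - 1685.3*I)
1/(A + j) = 1/((436982 - 637*I*sqrt(7)) - 4268552) = 1/(-3831570 - 637*I*sqrt(7))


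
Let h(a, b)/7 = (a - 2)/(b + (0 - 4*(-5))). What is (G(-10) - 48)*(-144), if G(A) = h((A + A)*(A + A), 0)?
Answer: -65736/5 ≈ -13147.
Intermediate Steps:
h(a, b) = 7*(-2 + a)/(20 + b) (h(a, b) = 7*((a - 2)/(b + (0 - 4*(-5)))) = 7*((-2 + a)/(b + (0 + 20))) = 7*((-2 + a)/(b + 20)) = 7*((-2 + a)/(20 + b)) = 7*(-2 + a)/(20 + b))
G(A) = -7/10 + 7*A²/5 (G(A) = 7*(-2 + (A + A)*(A + A))/(20 + 0) = 7*(-2 + (2*A)*(2*A))/20 = 7*(1/20)*(-2 + 4*A²) = -7/10 + 7*A²/5)
(G(-10) - 48)*(-144) = ((-7/10 + (7/5)*(-10)²) - 48)*(-144) = ((-7/10 + (7/5)*100) - 48)*(-144) = ((-7/10 + 140) - 48)*(-144) = (1393/10 - 48)*(-144) = (913/10)*(-144) = -65736/5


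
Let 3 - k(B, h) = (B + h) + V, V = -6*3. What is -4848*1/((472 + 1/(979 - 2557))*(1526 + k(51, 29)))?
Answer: -850016/121404845 ≈ -0.0070015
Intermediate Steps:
V = -18
k(B, h) = 21 - B - h (k(B, h) = 3 - ((B + h) - 18) = 3 - (-18 + B + h) = 3 + (18 - B - h) = 21 - B - h)
-4848*1/((472 + 1/(979 - 2557))*(1526 + k(51, 29))) = -4848*1/((472 + 1/(979 - 2557))*(1526 + (21 - 1*51 - 1*29))) = -4848*1/((472 + 1/(-1578))*(1526 + (21 - 51 - 29))) = -4848*1/((472 - 1/1578)*(1526 - 59)) = -4848/((744815/1578)*1467) = -4848/364214535/526 = -4848*526/364214535 = -850016/121404845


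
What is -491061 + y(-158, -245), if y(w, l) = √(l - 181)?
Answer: -491061 + I*√426 ≈ -4.9106e+5 + 20.64*I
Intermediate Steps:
y(w, l) = √(-181 + l)
-491061 + y(-158, -245) = -491061 + √(-181 - 245) = -491061 + √(-426) = -491061 + I*√426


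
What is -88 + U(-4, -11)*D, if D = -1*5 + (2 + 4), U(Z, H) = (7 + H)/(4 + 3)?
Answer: -620/7 ≈ -88.571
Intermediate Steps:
U(Z, H) = 1 + H/7 (U(Z, H) = (7 + H)/7 = (7 + H)*(⅐) = 1 + H/7)
D = 1 (D = -5 + 6 = 1)
-88 + U(-4, -11)*D = -88 + (1 + (⅐)*(-11))*1 = -88 + (1 - 11/7)*1 = -88 - 4/7*1 = -88 - 4/7 = -620/7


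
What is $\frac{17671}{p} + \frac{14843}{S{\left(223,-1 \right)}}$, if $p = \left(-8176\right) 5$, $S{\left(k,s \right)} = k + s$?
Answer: $\frac{301429439}{4537680} \approx 66.428$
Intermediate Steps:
$p = -40880$
$\frac{17671}{p} + \frac{14843}{S{\left(223,-1 \right)}} = \frac{17671}{-40880} + \frac{14843}{223 - 1} = 17671 \left(- \frac{1}{40880}\right) + \frac{14843}{222} = - \frac{17671}{40880} + 14843 \cdot \frac{1}{222} = - \frac{17671}{40880} + \frac{14843}{222} = \frac{301429439}{4537680}$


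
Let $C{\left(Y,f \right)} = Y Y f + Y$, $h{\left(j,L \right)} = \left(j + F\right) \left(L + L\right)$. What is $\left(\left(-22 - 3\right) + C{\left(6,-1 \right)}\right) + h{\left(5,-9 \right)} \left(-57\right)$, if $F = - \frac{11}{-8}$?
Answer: $\frac{25943}{4} \approx 6485.8$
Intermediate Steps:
$F = \frac{11}{8}$ ($F = \left(-11\right) \left(- \frac{1}{8}\right) = \frac{11}{8} \approx 1.375$)
$h{\left(j,L \right)} = 2 L \left(\frac{11}{8} + j\right)$ ($h{\left(j,L \right)} = \left(j + \frac{11}{8}\right) \left(L + L\right) = \left(\frac{11}{8} + j\right) 2 L = 2 L \left(\frac{11}{8} + j\right)$)
$C{\left(Y,f \right)} = Y + f Y^{2}$ ($C{\left(Y,f \right)} = Y^{2} f + Y = f Y^{2} + Y = Y + f Y^{2}$)
$\left(\left(-22 - 3\right) + C{\left(6,-1 \right)}\right) + h{\left(5,-9 \right)} \left(-57\right) = \left(\left(-22 - 3\right) + 6 \left(1 + 6 \left(-1\right)\right)\right) + \frac{1}{4} \left(-9\right) \left(11 + 8 \cdot 5\right) \left(-57\right) = \left(-25 + 6 \left(1 - 6\right)\right) + \frac{1}{4} \left(-9\right) \left(11 + 40\right) \left(-57\right) = \left(-25 + 6 \left(-5\right)\right) + \frac{1}{4} \left(-9\right) 51 \left(-57\right) = \left(-25 - 30\right) - - \frac{26163}{4} = -55 + \frac{26163}{4} = \frac{25943}{4}$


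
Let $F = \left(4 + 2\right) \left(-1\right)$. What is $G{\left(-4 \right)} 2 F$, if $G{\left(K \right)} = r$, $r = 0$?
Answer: $0$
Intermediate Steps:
$G{\left(K \right)} = 0$
$F = -6$ ($F = 6 \left(-1\right) = -6$)
$G{\left(-4 \right)} 2 F = 0 \cdot 2 \left(-6\right) = 0 \left(-6\right) = 0$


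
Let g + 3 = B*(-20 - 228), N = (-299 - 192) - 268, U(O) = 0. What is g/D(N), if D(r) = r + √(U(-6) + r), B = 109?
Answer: 5407/152 + 5407*I*√759/115368 ≈ 35.572 + 1.2912*I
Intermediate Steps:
N = -759 (N = -491 - 268 = -759)
D(r) = r + √r (D(r) = r + √(0 + r) = r + √r)
g = -27035 (g = -3 + 109*(-20 - 228) = -3 + 109*(-248) = -3 - 27032 = -27035)
g/D(N) = -27035/(-759 + √(-759)) = -27035/(-759 + I*√759)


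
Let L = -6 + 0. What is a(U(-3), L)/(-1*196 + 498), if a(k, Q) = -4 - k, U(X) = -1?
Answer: -3/302 ≈ -0.0099338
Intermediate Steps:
L = -6
a(U(-3), L)/(-1*196 + 498) = (-4 - 1*(-1))/(-1*196 + 498) = (-4 + 1)/(-196 + 498) = -3/302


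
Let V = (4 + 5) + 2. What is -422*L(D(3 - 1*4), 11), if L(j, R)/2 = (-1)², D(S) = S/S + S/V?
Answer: -844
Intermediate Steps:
V = 11 (V = 9 + 2 = 11)
D(S) = 1 + S/11 (D(S) = S/S + S/11 = 1 + S*(1/11) = 1 + S/11)
L(j, R) = 2 (L(j, R) = 2*(-1)² = 2*1 = 2)
-422*L(D(3 - 1*4), 11) = -422*2 = -844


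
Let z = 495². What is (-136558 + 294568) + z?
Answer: 403035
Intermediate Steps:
z = 245025
(-136558 + 294568) + z = (-136558 + 294568) + 245025 = 158010 + 245025 = 403035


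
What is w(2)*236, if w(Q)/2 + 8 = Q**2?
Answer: -1888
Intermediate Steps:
w(Q) = -16 + 2*Q**2
w(2)*236 = (-16 + 2*2**2)*236 = (-16 + 2*4)*236 = (-16 + 8)*236 = -8*236 = -1888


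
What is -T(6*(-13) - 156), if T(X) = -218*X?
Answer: -51012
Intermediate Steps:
-T(6*(-13) - 156) = -(-218)*(6*(-13) - 156) = -(-218)*(-78 - 156) = -(-218)*(-234) = -1*51012 = -51012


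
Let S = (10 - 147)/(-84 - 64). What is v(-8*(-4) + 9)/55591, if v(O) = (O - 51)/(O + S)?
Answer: -296/68988431 ≈ -4.2906e-6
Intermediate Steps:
S = 137/148 (S = -137/(-148) = -137*(-1/148) = 137/148 ≈ 0.92568)
v(O) = (-51 + O)/(137/148 + O) (v(O) = (O - 51)/(O + 137/148) = (-51 + O)/(137/148 + O))
v(-8*(-4) + 9)/55591 = (148*(-51 + (-8*(-4) + 9))/(137 + 148*(-8*(-4) + 9)))/55591 = (148*(-51 + (32 + 9))/(137 + 148*(32 + 9)))*(1/55591) = (148*(-51 + 41)/(137 + 148*41))*(1/55591) = (148*(-10)/(137 + 6068))*(1/55591) = (148*(-10)/6205)*(1/55591) = (148*(1/6205)*(-10))*(1/55591) = -296/1241*1/55591 = -296/68988431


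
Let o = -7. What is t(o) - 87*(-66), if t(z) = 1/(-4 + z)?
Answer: 63161/11 ≈ 5741.9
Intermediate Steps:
t(o) - 87*(-66) = 1/(-4 - 7) - 87*(-66) = 1/(-11) + 5742 = -1/11 + 5742 = 63161/11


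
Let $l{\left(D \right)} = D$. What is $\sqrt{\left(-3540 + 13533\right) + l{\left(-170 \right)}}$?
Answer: $\sqrt{9823} \approx 99.111$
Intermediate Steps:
$\sqrt{\left(-3540 + 13533\right) + l{\left(-170 \right)}} = \sqrt{\left(-3540 + 13533\right) - 170} = \sqrt{9993 - 170} = \sqrt{9823}$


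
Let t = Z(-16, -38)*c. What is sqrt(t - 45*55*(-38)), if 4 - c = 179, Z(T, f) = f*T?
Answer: 5*I*sqrt(494) ≈ 111.13*I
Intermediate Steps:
Z(T, f) = T*f
c = -175 (c = 4 - 1*179 = 4 - 179 = -175)
t = -106400 (t = -16*(-38)*(-175) = 608*(-175) = -106400)
sqrt(t - 45*55*(-38)) = sqrt(-106400 - 45*55*(-38)) = sqrt(-106400 - 2475*(-38)) = sqrt(-106400 + 94050) = sqrt(-12350) = 5*I*sqrt(494)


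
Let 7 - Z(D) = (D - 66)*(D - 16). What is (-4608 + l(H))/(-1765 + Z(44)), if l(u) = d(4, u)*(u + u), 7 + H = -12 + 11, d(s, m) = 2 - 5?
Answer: 2280/571 ≈ 3.9930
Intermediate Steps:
d(s, m) = -3
Z(D) = 7 - (-66 + D)*(-16 + D) (Z(D) = 7 - (D - 66)*(D - 16) = 7 - (-66 + D)*(-16 + D))
H = -8 (H = -7 + (-12 + 11) = -7 - 1 = -8)
l(u) = -6*u (l(u) = -3*(u + u) = -6*u)
(-4608 + l(H))/(-1765 + Z(44)) = (-4608 - 6*(-8))/(-1765 + (-1049 - 1*44² + 82*44)) = (-4608 + 48)/(-1765 + (-1049 - 1*1936 + 3608)) = -4560/(-1765 + (-1049 - 1936 + 3608)) = -4560/(-1765 + 623) = -4560/(-1142) = -4560*(-1/1142) = 2280/571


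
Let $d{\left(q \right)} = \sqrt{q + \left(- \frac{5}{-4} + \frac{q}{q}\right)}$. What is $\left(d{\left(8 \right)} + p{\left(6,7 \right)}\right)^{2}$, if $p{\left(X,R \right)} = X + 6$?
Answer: $\frac{\left(24 + \sqrt{41}\right)^{2}}{4} \approx 231.09$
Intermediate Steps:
$p{\left(X,R \right)} = 6 + X$
$d{\left(q \right)} = \sqrt{\frac{9}{4} + q}$ ($d{\left(q \right)} = \sqrt{q + \left(\left(-5\right) \left(- \frac{1}{4}\right) + 1\right)} = \sqrt{q + \left(\frac{5}{4} + 1\right)} = \sqrt{q + \frac{9}{4}} = \sqrt{\frac{9}{4} + q}$)
$\left(d{\left(8 \right)} + p{\left(6,7 \right)}\right)^{2} = \left(\frac{\sqrt{9 + 4 \cdot 8}}{2} + \left(6 + 6\right)\right)^{2} = \left(\frac{\sqrt{9 + 32}}{2} + 12\right)^{2} = \left(\frac{\sqrt{41}}{2} + 12\right)^{2} = \left(12 + \frac{\sqrt{41}}{2}\right)^{2}$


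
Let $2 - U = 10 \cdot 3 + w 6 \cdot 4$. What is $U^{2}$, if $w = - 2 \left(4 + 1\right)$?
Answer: $44944$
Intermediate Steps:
$w = -10$ ($w = \left(-2\right) 5 = -10$)
$U = 212$ ($U = 2 - \left(10 \cdot 3 + \left(-10\right) 6 \cdot 4\right) = 2 - \left(30 - 240\right) = 2 - -210 = 2 + 210 = 212$)
$U^{2} = 212^{2} = 44944$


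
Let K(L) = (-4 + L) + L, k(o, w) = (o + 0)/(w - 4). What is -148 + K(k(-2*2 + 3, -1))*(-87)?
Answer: 826/5 ≈ 165.20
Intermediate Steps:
k(o, w) = o/(-4 + w)
K(L) = -4 + 2*L
-148 + K(k(-2*2 + 3, -1))*(-87) = -148 + (-4 + 2*((-2*2 + 3)/(-4 - 1)))*(-87) = -148 + (-4 + 2*((-4 + 3)/(-5)))*(-87) = -148 + (-4 + 2*(-1*(-1/5)))*(-87) = -148 + (-4 + 2*(1/5))*(-87) = -148 + (-4 + 2/5)*(-87) = -148 - 18/5*(-87) = -148 + 1566/5 = 826/5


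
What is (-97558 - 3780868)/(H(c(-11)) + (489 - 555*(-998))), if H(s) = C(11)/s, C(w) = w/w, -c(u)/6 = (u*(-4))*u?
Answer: -11262949104/1609916617 ≈ -6.9960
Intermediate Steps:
c(u) = 24*u² (c(u) = -6*u*(-4)*u = -6*(-4*u)*u = -(-24)*u² = 24*u²)
C(w) = 1
H(s) = 1/s
(-97558 - 3780868)/(H(c(-11)) + (489 - 555*(-998))) = (-97558 - 3780868)/(1/(24*(-11)²) + (489 - 555*(-998))) = -3878426/(1/(24*121) + (489 + 553890)) = -3878426/(1/2904 + 554379) = -3878426/1609916617/2904 = -3878426*2904/1609916617 = -11262949104/1609916617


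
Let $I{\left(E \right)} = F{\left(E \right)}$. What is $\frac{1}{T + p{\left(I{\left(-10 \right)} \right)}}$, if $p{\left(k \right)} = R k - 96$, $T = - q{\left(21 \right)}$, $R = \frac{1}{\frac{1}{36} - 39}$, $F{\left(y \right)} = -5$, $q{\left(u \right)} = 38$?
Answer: $- \frac{1403}{187822} \approx -0.0074698$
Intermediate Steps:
$R = - \frac{36}{1403}$ ($R = \frac{1}{\frac{1}{36} - 39} = \frac{1}{- \frac{1403}{36}} = - \frac{36}{1403} \approx -0.025659$)
$I{\left(E \right)} = -5$
$T = -38$ ($T = \left(-1\right) 38 = -38$)
$p{\left(k \right)} = -96 - \frac{36 k}{1403}$ ($p{\left(k \right)} = - \frac{36 k}{1403} - 96 = -96 - \frac{36 k}{1403}$)
$\frac{1}{T + p{\left(I{\left(-10 \right)} \right)}} = \frac{1}{-38 - \frac{134508}{1403}} = \frac{1}{- \frac{187822}{1403}} = - \frac{1403}{187822}$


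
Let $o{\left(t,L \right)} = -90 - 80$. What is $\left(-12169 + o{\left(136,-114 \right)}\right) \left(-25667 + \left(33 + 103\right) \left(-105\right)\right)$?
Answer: $492906033$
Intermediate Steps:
$o{\left(t,L \right)} = -170$ ($o{\left(t,L \right)} = -90 - 80 = -170$)
$\left(-12169 + o{\left(136,-114 \right)}\right) \left(-25667 + \left(33 + 103\right) \left(-105\right)\right) = \left(-12169 - 170\right) \left(-25667 + \left(33 + 103\right) \left(-105\right)\right) = - 12339 \left(-25667 + 136 \left(-105\right)\right) = - 12339 \left(-25667 - 14280\right) = \left(-12339\right) \left(-39947\right) = 492906033$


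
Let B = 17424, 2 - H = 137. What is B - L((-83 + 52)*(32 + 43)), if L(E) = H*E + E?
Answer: -294126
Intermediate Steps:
H = -135 (H = 2 - 1*137 = 2 - 137 = -135)
L(E) = -134*E (L(E) = -135*E + E = -134*E)
B - L((-83 + 52)*(32 + 43)) = 17424 - (-134)*(-83 + 52)*(32 + 43) = 17424 - (-134)*(-31*75) = 17424 - (-134)*(-2325) = 17424 - 1*311550 = 17424 - 311550 = -294126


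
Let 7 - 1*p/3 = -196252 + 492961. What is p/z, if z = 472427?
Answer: -890106/472427 ≈ -1.8841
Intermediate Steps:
p = -890106 (p = 21 - 3*(-196252 + 492961) = 21 - 3*296709 = 21 - 890127 = -890106)
p/z = -890106/472427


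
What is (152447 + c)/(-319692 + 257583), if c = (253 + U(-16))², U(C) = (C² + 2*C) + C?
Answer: -40552/6901 ≈ -5.8763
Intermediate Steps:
U(C) = C² + 3*C
c = 212521 (c = (253 - 16*(3 - 16))² = (253 - 16*(-13))² = (253 + 208)² = 461² = 212521)
(152447 + c)/(-319692 + 257583) = (152447 + 212521)/(-319692 + 257583) = 364968/(-62109) = 364968*(-1/62109) = -40552/6901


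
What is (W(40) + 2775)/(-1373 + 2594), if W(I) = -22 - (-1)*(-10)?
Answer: 2743/1221 ≈ 2.2465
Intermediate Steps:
W(I) = -32 (W(I) = -22 - 1*10 = -22 - 10 = -32)
(W(40) + 2775)/(-1373 + 2594) = (-32 + 2775)/(-1373 + 2594) = 2743/1221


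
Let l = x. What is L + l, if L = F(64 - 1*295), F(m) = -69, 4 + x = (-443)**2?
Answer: 196176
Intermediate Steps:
x = 196245 (x = -4 + (-443)**2 = -4 + 196249 = 196245)
l = 196245
L = -69
L + l = -69 + 196245 = 196176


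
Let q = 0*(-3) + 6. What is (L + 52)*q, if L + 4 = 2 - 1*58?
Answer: -48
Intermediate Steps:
L = -60 (L = -4 + (2 - 1*58) = -4 + (2 - 58) = -4 - 56 = -60)
q = 6 (q = 0 + 6 = 6)
(L + 52)*q = (-60 + 52)*6 = -8*6 = -48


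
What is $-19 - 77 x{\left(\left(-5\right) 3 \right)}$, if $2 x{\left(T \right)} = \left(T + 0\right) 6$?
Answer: $3446$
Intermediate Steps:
$x{\left(T \right)} = 3 T$ ($x{\left(T \right)} = \frac{\left(T + 0\right) 6}{2} = \frac{T 6}{2} = \frac{6 T}{2} = 3 T$)
$-19 - 77 x{\left(\left(-5\right) 3 \right)} = -19 - 77 \cdot 3 \left(\left(-5\right) 3\right) = -19 - 77 \cdot 3 \left(-15\right) = -19 - -3465 = -19 + 3465 = 3446$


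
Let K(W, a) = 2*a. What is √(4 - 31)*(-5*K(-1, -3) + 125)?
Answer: 465*I*√3 ≈ 805.4*I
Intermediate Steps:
√(4 - 31)*(-5*K(-1, -3) + 125) = √(4 - 31)*(-10*(-3) + 125) = √(-27)*(-5*(-6) + 125) = (3*I*√3)*(30 + 125) = (3*I*√3)*155 = 465*I*√3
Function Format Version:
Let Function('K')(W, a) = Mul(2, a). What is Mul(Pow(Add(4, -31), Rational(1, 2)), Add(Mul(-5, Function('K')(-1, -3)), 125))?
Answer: Mul(465, I, Pow(3, Rational(1, 2))) ≈ Mul(805.40, I)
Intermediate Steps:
Mul(Pow(Add(4, -31), Rational(1, 2)), Add(Mul(-5, Function('K')(-1, -3)), 125)) = Mul(Pow(Add(4, -31), Rational(1, 2)), Add(Mul(-5, Mul(2, -3)), 125)) = Mul(Pow(-27, Rational(1, 2)), Add(Mul(-5, -6), 125)) = Mul(Mul(3, I, Pow(3, Rational(1, 2))), Add(30, 125)) = Mul(Mul(3, I, Pow(3, Rational(1, 2))), 155) = Mul(465, I, Pow(3, Rational(1, 2)))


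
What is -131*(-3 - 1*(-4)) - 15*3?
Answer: -176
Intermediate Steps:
-131*(-3 - 1*(-4)) - 15*3 = -131*(-3 + 4) - 45 = -131*1 - 45 = -131 - 45 = -176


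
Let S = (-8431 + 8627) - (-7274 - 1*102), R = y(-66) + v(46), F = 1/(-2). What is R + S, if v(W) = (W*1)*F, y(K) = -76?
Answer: 7473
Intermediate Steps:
F = -1/2 (F = 1*(-1/2) = -1/2 ≈ -0.50000)
v(W) = -W/2 (v(W) = (W*1)*(-1/2) = W*(-1/2) = -W/2)
R = -99 (R = -76 - 1/2*46 = -76 - 23 = -99)
S = 7572 (S = 196 - (-7274 - 102) = 196 - 1*(-7376) = 196 + 7376 = 7572)
R + S = -99 + 7572 = 7473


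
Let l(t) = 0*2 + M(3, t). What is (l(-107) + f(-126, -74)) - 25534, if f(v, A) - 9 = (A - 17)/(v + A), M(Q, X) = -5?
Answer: -5105909/200 ≈ -25530.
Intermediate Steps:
f(v, A) = 9 + (-17 + A)/(A + v) (f(v, A) = 9 + (A - 17)/(v + A) = 9 + (-17 + A)/(A + v))
l(t) = -5 (l(t) = 0*2 - 5 = 0 - 5 = -5)
(l(-107) + f(-126, -74)) - 25534 = (-5 + (-17 + 9*(-126) + 10*(-74))/(-74 - 126)) - 25534 = (-5 + (-17 - 1134 - 740)/(-200)) - 25534 = (-5 - 1/200*(-1891)) - 25534 = (-5 + 1891/200) - 25534 = 891/200 - 25534 = -5105909/200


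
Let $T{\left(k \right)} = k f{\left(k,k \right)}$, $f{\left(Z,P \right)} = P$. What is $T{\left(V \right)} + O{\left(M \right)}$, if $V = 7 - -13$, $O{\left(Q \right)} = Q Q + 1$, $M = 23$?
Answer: $930$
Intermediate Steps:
$O{\left(Q \right)} = 1 + Q^{2}$ ($O{\left(Q \right)} = Q^{2} + 1 = 1 + Q^{2}$)
$V = 20$ ($V = 7 + 13 = 20$)
$T{\left(k \right)} = k^{2}$ ($T{\left(k \right)} = k k = k^{2}$)
$T{\left(V \right)} + O{\left(M \right)} = 20^{2} + \left(1 + 23^{2}\right) = 400 + \left(1 + 529\right) = 400 + 530 = 930$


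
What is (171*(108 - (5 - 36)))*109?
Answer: 2590821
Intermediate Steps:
(171*(108 - (5 - 36)))*109 = (171*(108 - 1*(-31)))*109 = (171*(108 + 31))*109 = (171*139)*109 = 23769*109 = 2590821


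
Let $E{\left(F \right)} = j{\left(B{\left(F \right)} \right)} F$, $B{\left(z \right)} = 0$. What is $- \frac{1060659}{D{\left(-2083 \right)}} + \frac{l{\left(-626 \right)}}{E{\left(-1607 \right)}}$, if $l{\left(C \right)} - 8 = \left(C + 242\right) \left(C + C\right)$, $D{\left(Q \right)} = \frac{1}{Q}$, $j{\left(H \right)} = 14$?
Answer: $\frac{24853008248165}{11249} \approx 2.2094 \cdot 10^{9}$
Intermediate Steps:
$E{\left(F \right)} = 14 F$
$l{\left(C \right)} = 8 + 2 C \left(242 + C\right)$ ($l{\left(C \right)} = 8 + \left(C + 242\right) \left(C + C\right) = 8 + \left(242 + C\right) 2 C = 8 + 2 C \left(242 + C\right)$)
$- \frac{1060659}{D{\left(-2083 \right)}} + \frac{l{\left(-626 \right)}}{E{\left(-1607 \right)}} = - \frac{1060659}{\frac{1}{-2083}} + \frac{8 + 2 \left(-626\right)^{2} + 484 \left(-626\right)}{14 \left(-1607\right)} = - \frac{1060659}{- \frac{1}{2083}} + \frac{8 + 2 \cdot 391876 - 302984}{-22498} = \left(-1060659\right) \left(-2083\right) + \left(8 + 783752 - 302984\right) \left(- \frac{1}{22498}\right) = 2209352697 + 480776 \left(- \frac{1}{22498}\right) = 2209352697 - \frac{240388}{11249} = \frac{24853008248165}{11249}$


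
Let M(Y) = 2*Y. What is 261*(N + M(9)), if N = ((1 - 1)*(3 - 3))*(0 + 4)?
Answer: 4698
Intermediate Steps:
N = 0 (N = (0*0)*4 = 0*4 = 0)
261*(N + M(9)) = 261*(0 + 2*9) = 261*(0 + 18) = 261*18 = 4698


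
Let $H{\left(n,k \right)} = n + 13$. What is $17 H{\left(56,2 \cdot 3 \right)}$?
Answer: $1173$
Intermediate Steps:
$H{\left(n,k \right)} = 13 + n$
$17 H{\left(56,2 \cdot 3 \right)} = 17 \left(13 + 56\right) = 17 \cdot 69 = 1173$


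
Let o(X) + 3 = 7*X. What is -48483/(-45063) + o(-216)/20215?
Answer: 20262520/20243301 ≈ 1.0009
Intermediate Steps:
o(X) = -3 + 7*X
-48483/(-45063) + o(-216)/20215 = -48483/(-45063) + (-3 + 7*(-216))/20215 = -48483*(-1/45063) + (-3 - 1512)*(1/20215) = 5387/5007 - 1515*1/20215 = 5387/5007 - 303/4043 = 20262520/20243301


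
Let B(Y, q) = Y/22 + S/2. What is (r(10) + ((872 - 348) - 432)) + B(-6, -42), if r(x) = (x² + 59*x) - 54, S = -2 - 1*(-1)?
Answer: 15999/22 ≈ 727.23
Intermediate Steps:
S = -1 (S = -2 + 1 = -1)
B(Y, q) = -½ + Y/22 (B(Y, q) = Y/22 - 1/2 = Y*(1/22) - 1*½ = Y/22 - ½ = -½ + Y/22)
r(x) = -54 + x² + 59*x
(r(10) + ((872 - 348) - 432)) + B(-6, -42) = ((-54 + 10² + 59*10) + ((872 - 348) - 432)) + (-½ + (1/22)*(-6)) = ((-54 + 100 + 590) + (524 - 432)) + (-½ - 3/11) = (636 + 92) - 17/22 = 728 - 17/22 = 15999/22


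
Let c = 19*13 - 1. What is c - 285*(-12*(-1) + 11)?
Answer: -6309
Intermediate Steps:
c = 246 (c = 247 - 1 = 246)
c - 285*(-12*(-1) + 11) = 246 - 285*(-12*(-1) + 11) = 246 - 285*(12 + 11) = 246 - 285*23 = 246 - 6555 = -6309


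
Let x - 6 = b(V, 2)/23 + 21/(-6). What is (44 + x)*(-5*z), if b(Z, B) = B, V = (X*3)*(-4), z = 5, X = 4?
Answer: -53575/46 ≈ -1164.7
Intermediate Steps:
V = -48 (V = (4*3)*(-4) = 12*(-4) = -48)
x = 119/46 (x = 6 + (2/23 + 21/(-6)) = 6 + (2*(1/23) + 21*(-1/6)) = 6 + (2/23 - 7/2) = 6 - 157/46 = 119/46 ≈ 2.5870)
(44 + x)*(-5*z) = (44 + 119/46)*(-5*5) = (2143/46)*(-25) = -53575/46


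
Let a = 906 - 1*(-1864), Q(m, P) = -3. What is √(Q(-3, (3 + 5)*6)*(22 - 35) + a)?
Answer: 53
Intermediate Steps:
a = 2770 (a = 906 + 1864 = 2770)
√(Q(-3, (3 + 5)*6)*(22 - 35) + a) = √(-3*(22 - 35) + 2770) = √(-3*(-13) + 2770) = √(39 + 2770) = √2809 = 53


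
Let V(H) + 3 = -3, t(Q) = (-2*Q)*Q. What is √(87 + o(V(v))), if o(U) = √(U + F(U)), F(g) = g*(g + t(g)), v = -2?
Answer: √(87 + √462) ≈ 10.416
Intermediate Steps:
t(Q) = -2*Q²
V(H) = -6 (V(H) = -3 - 3 = -6)
F(g) = g*(g - 2*g²)
o(U) = √(U + U²*(1 - 2*U))
√(87 + o(V(v))) = √(87 + √(-6*(1 - 1*(-6)*(-1 + 2*(-6))))) = √(87 + √(-6*(1 - 1*(-6)*(-1 - 12)))) = √(87 + √(-6*(1 - 1*(-6)*(-13)))) = √(87 + √(-6*(1 - 78))) = √(87 + √(-6*(-77))) = √(87 + √462)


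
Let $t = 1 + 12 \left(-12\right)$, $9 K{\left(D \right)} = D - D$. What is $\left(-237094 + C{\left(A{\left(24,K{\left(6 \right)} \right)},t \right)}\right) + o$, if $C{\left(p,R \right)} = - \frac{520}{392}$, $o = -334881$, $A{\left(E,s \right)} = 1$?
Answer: $- \frac{28026840}{49} \approx -5.7198 \cdot 10^{5}$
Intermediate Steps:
$K{\left(D \right)} = 0$ ($K{\left(D \right)} = \frac{D - D}{9} = \frac{1}{9} \cdot 0 = 0$)
$t = -143$ ($t = 1 - 144 = -143$)
$C{\left(p,R \right)} = - \frac{65}{49}$ ($C{\left(p,R \right)} = \left(-520\right) \frac{1}{392} = - \frac{65}{49}$)
$\left(-237094 + C{\left(A{\left(24,K{\left(6 \right)} \right)},t \right)}\right) + o = \left(-237094 - \frac{65}{49}\right) - 334881 = - \frac{11617671}{49} - 334881 = - \frac{28026840}{49}$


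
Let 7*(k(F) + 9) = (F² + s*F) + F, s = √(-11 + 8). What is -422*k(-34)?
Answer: -446898/7 + 14348*I*√3/7 ≈ -63843.0 + 3550.2*I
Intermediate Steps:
s = I*√3 (s = √(-3) = I*√3 ≈ 1.732*I)
k(F) = -9 + F/7 + F²/7 + I*F*√3/7 (k(F) = -9 + ((F² + (I*√3)*F) + F)/7 = -9 + ((F² + I*F*√3) + F)/7 = -9 + (F + F² + I*F*√3)/7 = -9 + (F/7 + F²/7 + I*F*√3/7) = -9 + F/7 + F²/7 + I*F*√3/7)
-422*k(-34) = -422*(-9 + (⅐)*(-34) + (⅐)*(-34)² + (⅐)*I*(-34)*√3) = -422*(-9 - 34/7 + (⅐)*1156 - 34*I*√3/7) = -422*(-9 - 34/7 + 1156/7 - 34*I*√3/7) = -422*(1059/7 - 34*I*√3/7) = -446898/7 + 14348*I*√3/7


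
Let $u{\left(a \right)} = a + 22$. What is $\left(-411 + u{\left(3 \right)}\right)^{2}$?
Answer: $148996$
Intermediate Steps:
$u{\left(a \right)} = 22 + a$
$\left(-411 + u{\left(3 \right)}\right)^{2} = \left(-411 + \left(22 + 3\right)\right)^{2} = \left(-411 + 25\right)^{2} = \left(-386\right)^{2} = 148996$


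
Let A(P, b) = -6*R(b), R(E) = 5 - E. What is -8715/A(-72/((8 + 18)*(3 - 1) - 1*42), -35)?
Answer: 581/16 ≈ 36.313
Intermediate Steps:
A(P, b) = -30 + 6*b (A(P, b) = -6*(5 - b) = -30 + 6*b)
-8715/A(-72/((8 + 18)*(3 - 1) - 1*42), -35) = -8715/(-30 + 6*(-35)) = -8715/(-30 - 210) = -8715/(-240) = -8715*(-1/240) = 581/16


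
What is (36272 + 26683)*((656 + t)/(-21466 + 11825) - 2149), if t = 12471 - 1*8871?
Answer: -1304601670575/9641 ≈ -1.3532e+8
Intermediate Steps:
t = 3600 (t = 12471 - 8871 = 3600)
(36272 + 26683)*((656 + t)/(-21466 + 11825) - 2149) = (36272 + 26683)*((656 + 3600)/(-21466 + 11825) - 2149) = 62955*(4256/(-9641) - 2149) = 62955*(4256*(-1/9641) - 2149) = 62955*(-4256/9641 - 2149) = 62955*(-20722765/9641) = -1304601670575/9641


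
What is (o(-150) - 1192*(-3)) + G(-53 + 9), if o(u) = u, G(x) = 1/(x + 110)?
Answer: 226117/66 ≈ 3426.0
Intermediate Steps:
G(x) = 1/(110 + x)
(o(-150) - 1192*(-3)) + G(-53 + 9) = (-150 - 1192*(-3)) + 1/(110 + (-53 + 9)) = (-150 + 3576) + 1/(110 - 44) = 3426 + 1/66 = 226117/66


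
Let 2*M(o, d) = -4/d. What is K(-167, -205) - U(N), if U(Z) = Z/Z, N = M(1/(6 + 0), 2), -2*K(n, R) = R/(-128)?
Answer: -461/256 ≈ -1.8008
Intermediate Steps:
M(o, d) = -2/d (M(o, d) = (-4/d)/2 = -2/d)
K(n, R) = R/256 (K(n, R) = -R/(2*(-128)) = -R*(-1)/(2*128) = -(-1)*R/256 = R/256)
N = -1 (N = -2/2 = -2*½ = -1)
U(Z) = 1
K(-167, -205) - U(N) = (1/256)*(-205) - 1*1 = -205/256 - 1 = -461/256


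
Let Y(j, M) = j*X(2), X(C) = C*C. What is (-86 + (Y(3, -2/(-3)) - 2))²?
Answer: 5776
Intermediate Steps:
X(C) = C²
Y(j, M) = 4*j (Y(j, M) = j*2² = j*4 = 4*j)
(-86 + (Y(3, -2/(-3)) - 2))² = (-86 + (4*3 - 2))² = (-86 + (12 - 2))² = (-86 + 10)² = (-76)² = 5776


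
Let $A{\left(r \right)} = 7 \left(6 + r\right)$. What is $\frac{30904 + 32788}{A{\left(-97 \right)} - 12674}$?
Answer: $- \frac{63692}{13311} \approx -4.7849$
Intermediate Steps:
$A{\left(r \right)} = 42 + 7 r$
$\frac{30904 + 32788}{A{\left(-97 \right)} - 12674} = \frac{30904 + 32788}{\left(42 + 7 \left(-97\right)\right) - 12674} = \frac{63692}{\left(42 - 679\right) - 12674} = \frac{63692}{-637 - 12674} = \frac{63692}{-13311} = 63692 \left(- \frac{1}{13311}\right) = - \frac{63692}{13311}$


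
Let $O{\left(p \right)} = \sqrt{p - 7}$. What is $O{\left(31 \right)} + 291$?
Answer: $291 + 2 \sqrt{6} \approx 295.9$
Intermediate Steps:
$O{\left(p \right)} = \sqrt{-7 + p}$
$O{\left(31 \right)} + 291 = \sqrt{-7 + 31} + 291 = \sqrt{24} + 291 = 2 \sqrt{6} + 291 = 291 + 2 \sqrt{6}$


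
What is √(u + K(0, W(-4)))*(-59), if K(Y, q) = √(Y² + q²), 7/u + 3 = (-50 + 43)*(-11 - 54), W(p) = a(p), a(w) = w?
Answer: -649*√1695/226 ≈ -118.23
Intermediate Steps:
W(p) = p
u = 7/452 (u = 7/(-3 + (-50 + 43)*(-11 - 54)) = 7/(-3 - 7*(-65)) = 7/(-3 + 455) = 7/452 ≈ 0.015487)
√(u + K(0, W(-4)))*(-59) = √(7/452 + √(0² + (-4)²))*(-59) = √(7/452 + √(0 + 16))*(-59) = √(7/452 + √16)*(-59) = √(7/452 + 4)*(-59) = √(1815/452)*(-59) = (11*√1695/226)*(-59) = -649*√1695/226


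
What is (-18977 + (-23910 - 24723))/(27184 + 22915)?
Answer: -67610/50099 ≈ -1.3495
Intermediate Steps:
(-18977 + (-23910 - 24723))/(27184 + 22915) = (-18977 - 48633)/50099 = -67610*1/50099 = -67610/50099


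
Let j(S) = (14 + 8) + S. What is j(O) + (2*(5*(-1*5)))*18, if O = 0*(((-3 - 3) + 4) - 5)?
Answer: -878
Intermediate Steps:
O = 0 (O = 0*((-6 + 4) - 5) = 0*(-2 - 5) = 0*(-7) = 0)
j(S) = 22 + S
j(O) + (2*(5*(-1*5)))*18 = (22 + 0) + (2*(5*(-1*5)))*18 = 22 + (2*(5*(-5)))*18 = 22 + (2*(-25))*18 = 22 - 50*18 = 22 - 900 = -878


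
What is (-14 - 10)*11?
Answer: -264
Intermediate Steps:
(-14 - 10)*11 = -24*11 = -264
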